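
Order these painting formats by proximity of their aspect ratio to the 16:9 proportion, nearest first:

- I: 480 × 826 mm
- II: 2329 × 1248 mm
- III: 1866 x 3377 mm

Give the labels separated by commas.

III, I, II

Ratios: I = 826 / 480 ≈ 1.721; II = 2329 / 1248 ≈ 1.866; III = 3377 / 1866 ≈ 1.810.
|Δ from 1.778|: I 0.057; II 0.088; III 0.032.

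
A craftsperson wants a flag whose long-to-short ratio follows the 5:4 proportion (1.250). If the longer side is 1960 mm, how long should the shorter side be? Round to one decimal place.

1568.0 mm

5:4 = 1.25000.
Shorter side = 1960 ÷ 1.25000 ≈ 1568.000 → 1568.0 mm.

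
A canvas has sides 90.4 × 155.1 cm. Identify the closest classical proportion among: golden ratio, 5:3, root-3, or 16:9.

155.1/90.4 ≈ 1.716. Nearest candidates are root-3 (1.732, off by 0.016) and 5:3 (1.667, off by 0.049).

root-3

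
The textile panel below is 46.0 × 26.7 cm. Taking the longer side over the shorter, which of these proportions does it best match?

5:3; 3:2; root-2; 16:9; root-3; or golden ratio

Ratio = 46.0 / 26.7 ≈ 1.723.
Distances: 5:3 1.667 (Δ 0.056); 3:2 1.500 (Δ 0.223); root-2 1.414 (Δ 0.309); 16:9 1.778 (Δ 0.055); root-3 1.732 (Δ 0.009); golden ratio 1.618 (Δ 0.105).

root-3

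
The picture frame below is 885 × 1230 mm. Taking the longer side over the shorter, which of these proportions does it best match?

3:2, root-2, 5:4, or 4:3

root-2

1230/885 ≈ 1.390. Nearest candidates are root-2 (1.414, off by 0.024) and 4:3 (1.333, off by 0.057).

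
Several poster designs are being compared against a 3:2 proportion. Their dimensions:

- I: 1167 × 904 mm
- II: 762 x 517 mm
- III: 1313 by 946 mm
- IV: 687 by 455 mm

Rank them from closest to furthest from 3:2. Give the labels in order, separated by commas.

IV, II, III, I

Ratios: I = 1167 / 904 ≈ 1.291; II = 762 / 517 ≈ 1.474; III = 1313 / 946 ≈ 1.388; IV = 687 / 455 ≈ 1.510.
|Δ from 1.500|: I 0.209; II 0.026; III 0.112; IV 0.010.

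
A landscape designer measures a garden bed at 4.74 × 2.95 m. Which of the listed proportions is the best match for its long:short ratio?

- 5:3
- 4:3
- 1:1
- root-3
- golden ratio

4.74/2.95 ≈ 1.607. Nearest candidates are golden ratio (1.618, off by 0.011) and 5:3 (1.667, off by 0.060).

golden ratio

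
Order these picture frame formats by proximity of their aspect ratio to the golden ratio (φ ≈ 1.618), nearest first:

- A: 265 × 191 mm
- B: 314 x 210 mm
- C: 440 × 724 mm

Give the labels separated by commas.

C, B, A

A: 265/191 ≈ 1.387 → |1.387 − 1.618| = 0.231
B: 314/210 ≈ 1.495 → |1.495 − 1.618| = 0.123
C: 724/440 ≈ 1.645 → |1.645 − 1.618| = 0.027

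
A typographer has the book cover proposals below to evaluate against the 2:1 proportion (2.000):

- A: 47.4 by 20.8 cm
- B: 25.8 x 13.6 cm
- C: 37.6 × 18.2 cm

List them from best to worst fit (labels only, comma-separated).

A: 47.4/20.8 ≈ 2.279 → |2.279 − 2.000| = 0.279
B: 25.8/13.6 ≈ 1.897 → |1.897 − 2.000| = 0.103
C: 37.6/18.2 ≈ 2.066 → |2.066 − 2.000| = 0.066

C, B, A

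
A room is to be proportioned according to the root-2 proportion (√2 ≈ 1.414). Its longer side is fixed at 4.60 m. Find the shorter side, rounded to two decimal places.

3.25 m

root-2 ≈ 1.41421.
Shorter side = 4.60 ÷ 1.41421 ≈ 3.2527 → 3.25 m.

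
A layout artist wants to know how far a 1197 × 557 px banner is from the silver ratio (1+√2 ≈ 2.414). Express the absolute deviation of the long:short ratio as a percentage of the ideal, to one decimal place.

Ratio = 1197 / 557 ≈ 2.1490.
Ideal silver ratio ≈ 2.4142. |2.1490 − 2.4142| / 2.4142 ≈ 10.99% → 11.0%.

11.0%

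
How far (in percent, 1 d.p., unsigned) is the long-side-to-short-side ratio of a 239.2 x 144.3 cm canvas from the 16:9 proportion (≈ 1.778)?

6.8%

Ratio = 239.2 / 144.3 ≈ 1.6577.
Ideal 16:9 ≈ 1.7778. |1.6577 − 1.7778| / 1.7778 ≈ 6.76% → 6.8%.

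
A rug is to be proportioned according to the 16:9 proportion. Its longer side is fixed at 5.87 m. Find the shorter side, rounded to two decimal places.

3.30 m

16:9 ≈ 1.77778.
Shorter side = 5.87 ÷ 1.77778 ≈ 3.3019 → 3.30 m.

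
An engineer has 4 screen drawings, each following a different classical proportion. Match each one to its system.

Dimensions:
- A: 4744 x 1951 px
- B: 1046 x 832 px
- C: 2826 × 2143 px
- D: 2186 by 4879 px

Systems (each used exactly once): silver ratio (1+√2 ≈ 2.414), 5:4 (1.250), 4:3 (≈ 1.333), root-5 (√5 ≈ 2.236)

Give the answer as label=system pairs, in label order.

A = 4744/1951 ≈ 2.432 → silver ratio (2.414)
B = 1046/832 ≈ 1.257 → 5:4 (1.250)
C = 2826/2143 ≈ 1.319 → 4:3 (1.333)
D = 4879/2186 ≈ 2.232 → root-5 (2.236)

A=silver ratio, B=5:4, C=4:3, D=root-5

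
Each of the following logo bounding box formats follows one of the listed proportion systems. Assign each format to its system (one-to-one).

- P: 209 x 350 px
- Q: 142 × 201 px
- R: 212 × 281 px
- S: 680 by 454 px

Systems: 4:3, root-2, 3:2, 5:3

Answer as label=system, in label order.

P=5:3, Q=root-2, R=4:3, S=3:2

P = 350/209 ≈ 1.675 → 5:3 (1.667)
Q = 201/142 ≈ 1.415 → root-2 (1.414)
R = 281/212 ≈ 1.325 → 4:3 (1.333)
S = 680/454 ≈ 1.498 → 3:2 (1.500)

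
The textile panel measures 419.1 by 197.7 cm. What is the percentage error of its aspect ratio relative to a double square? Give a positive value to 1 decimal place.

6.0%

Ratio = 419.1 / 197.7 ≈ 2.1199.
Ideal 2:1 = 2.0000. |2.1199 − 2.0000| / 2.0000 ≈ 5.99% → 6.0%.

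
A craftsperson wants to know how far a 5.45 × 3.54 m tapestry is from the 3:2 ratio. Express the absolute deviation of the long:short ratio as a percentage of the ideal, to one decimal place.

2.6%

Ratio = 5.45 / 3.54 ≈ 1.5395.
Ideal 3:2 = 1.5000. |1.5395 − 1.5000| / 1.5000 ≈ 2.63% → 2.6%.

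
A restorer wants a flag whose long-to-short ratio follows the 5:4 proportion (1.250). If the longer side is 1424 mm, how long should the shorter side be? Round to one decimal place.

1139.2 mm

5:4 = 1.25000.
Shorter side = 1424 ÷ 1.25000 ≈ 1139.200 → 1139.2 mm.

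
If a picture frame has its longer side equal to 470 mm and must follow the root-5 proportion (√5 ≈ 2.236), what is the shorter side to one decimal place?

210.2 mm

root-5 ≈ 2.23607.
Shorter side = 470 ÷ 2.23607 ≈ 210.190 → 210.2 mm.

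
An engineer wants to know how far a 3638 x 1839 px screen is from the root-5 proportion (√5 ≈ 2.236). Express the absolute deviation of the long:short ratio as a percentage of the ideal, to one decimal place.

Ratio = 3638 / 1839 ≈ 1.9782.
Ideal root-5 ≈ 2.2361. |1.9782 − 2.2361| / 2.2361 ≈ 11.53% → 11.5%.

11.5%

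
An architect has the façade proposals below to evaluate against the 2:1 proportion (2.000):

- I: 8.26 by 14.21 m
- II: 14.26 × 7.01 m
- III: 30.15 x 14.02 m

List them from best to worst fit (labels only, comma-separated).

II, III, I

Ratios: I = 14.21 / 8.26 ≈ 1.720; II = 14.26 / 7.01 ≈ 2.034; III = 30.15 / 14.02 ≈ 2.150.
|Δ from 2.000|: I 0.280; II 0.034; III 0.150.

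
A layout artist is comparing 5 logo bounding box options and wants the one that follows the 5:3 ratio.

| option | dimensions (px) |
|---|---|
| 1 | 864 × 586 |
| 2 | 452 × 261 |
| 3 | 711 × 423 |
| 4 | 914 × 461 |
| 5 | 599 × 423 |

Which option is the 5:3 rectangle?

Target 5:3 ≈ 1.667.
1: 1.474 (Δ0.193)  2: 1.732 (Δ0.065)  3: 1.681 (Δ0.014)  4: 1.983 (Δ0.316)  5: 1.416 (Δ0.251)

3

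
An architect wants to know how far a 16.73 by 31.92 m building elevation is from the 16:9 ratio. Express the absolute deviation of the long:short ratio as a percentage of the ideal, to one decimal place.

Ratio = 31.92 / 16.73 ≈ 1.9079.
Ideal 16:9 ≈ 1.7778. |1.9079 − 1.7778| / 1.7778 ≈ 7.32% → 7.3%.

7.3%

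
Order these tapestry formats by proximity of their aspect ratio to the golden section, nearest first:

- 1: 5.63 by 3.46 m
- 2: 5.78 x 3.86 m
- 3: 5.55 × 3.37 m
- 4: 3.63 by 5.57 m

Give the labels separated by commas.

1: 5.63/3.46 ≈ 1.627 → |1.627 − 1.618| = 0.009
2: 5.78/3.86 ≈ 1.497 → |1.497 − 1.618| = 0.121
3: 5.55/3.37 ≈ 1.647 → |1.647 − 1.618| = 0.029
4: 5.57/3.63 ≈ 1.534 → |1.534 − 1.618| = 0.084

1, 3, 4, 2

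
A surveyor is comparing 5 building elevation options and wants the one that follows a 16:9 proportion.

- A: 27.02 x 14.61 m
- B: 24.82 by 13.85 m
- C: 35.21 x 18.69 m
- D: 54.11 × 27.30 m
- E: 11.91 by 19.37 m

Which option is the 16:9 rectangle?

B

Ratios (long/short): A ≈ 1.849; B ≈ 1.792; C ≈ 1.884; D ≈ 1.982; E ≈ 1.626.
16:9 ≈ 1.778; option B is nearest (Δ 0.014).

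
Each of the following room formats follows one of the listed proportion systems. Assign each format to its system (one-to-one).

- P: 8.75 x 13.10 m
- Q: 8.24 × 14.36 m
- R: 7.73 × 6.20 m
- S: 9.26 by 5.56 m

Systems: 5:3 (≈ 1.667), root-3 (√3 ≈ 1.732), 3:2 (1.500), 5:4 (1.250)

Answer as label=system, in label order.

P = 13.10/8.75 ≈ 1.497 → 3:2 (1.500)
Q = 14.36/8.24 ≈ 1.743 → root-3 (1.732)
R = 7.73/6.20 ≈ 1.247 → 5:4 (1.250)
S = 9.26/5.56 ≈ 1.665 → 5:3 (1.667)

P=3:2, Q=root-3, R=5:4, S=5:3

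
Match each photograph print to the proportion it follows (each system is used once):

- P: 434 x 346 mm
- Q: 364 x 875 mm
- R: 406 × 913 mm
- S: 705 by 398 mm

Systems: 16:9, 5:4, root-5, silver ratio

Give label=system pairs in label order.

P=5:4, Q=silver ratio, R=root-5, S=16:9

P = 434/346 ≈ 1.254 → 5:4 (1.250)
Q = 875/364 ≈ 2.404 → silver ratio (2.414)
R = 913/406 ≈ 2.249 → root-5 (2.236)
S = 705/398 ≈ 1.771 → 16:9 (1.778)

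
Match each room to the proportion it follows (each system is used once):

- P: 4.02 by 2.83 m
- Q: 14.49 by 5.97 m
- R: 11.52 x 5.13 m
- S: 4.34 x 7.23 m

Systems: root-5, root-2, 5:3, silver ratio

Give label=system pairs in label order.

P = 4.02/2.83 ≈ 1.420 → root-2 (1.414)
Q = 14.49/5.97 ≈ 2.427 → silver ratio (2.414)
R = 11.52/5.13 ≈ 2.246 → root-5 (2.236)
S = 7.23/4.34 ≈ 1.666 → 5:3 (1.667)

P=root-2, Q=silver ratio, R=root-5, S=5:3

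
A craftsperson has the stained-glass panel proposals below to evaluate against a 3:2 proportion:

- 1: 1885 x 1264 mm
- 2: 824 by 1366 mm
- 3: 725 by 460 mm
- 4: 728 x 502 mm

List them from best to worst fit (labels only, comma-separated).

1, 4, 3, 2

1: 1885/1264 ≈ 1.491 → |1.491 − 1.500| = 0.009
2: 1366/824 ≈ 1.658 → |1.658 − 1.500| = 0.158
3: 725/460 ≈ 1.576 → |1.576 − 1.500| = 0.076
4: 728/502 ≈ 1.450 → |1.450 − 1.500| = 0.050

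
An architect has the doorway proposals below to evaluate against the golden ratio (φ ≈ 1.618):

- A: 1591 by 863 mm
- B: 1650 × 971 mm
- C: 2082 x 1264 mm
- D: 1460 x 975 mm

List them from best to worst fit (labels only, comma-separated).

C, B, D, A

Ratios: A = 1591 / 863 ≈ 1.844; B = 1650 / 971 ≈ 1.699; C = 2082 / 1264 ≈ 1.647; D = 1460 / 975 ≈ 1.497.
|Δ from 1.618|: A 0.226; B 0.081; C 0.029; D 0.121.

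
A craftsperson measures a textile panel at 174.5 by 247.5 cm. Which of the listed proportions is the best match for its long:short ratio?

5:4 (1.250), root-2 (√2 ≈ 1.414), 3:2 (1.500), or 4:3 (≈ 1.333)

root-2

247.5/174.5 ≈ 1.418. Nearest candidates are root-2 (1.414, off by 0.004) and 3:2 (1.500, off by 0.082).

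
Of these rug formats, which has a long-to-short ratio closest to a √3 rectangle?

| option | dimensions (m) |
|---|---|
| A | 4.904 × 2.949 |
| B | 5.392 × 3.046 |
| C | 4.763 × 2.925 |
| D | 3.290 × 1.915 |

Ratios (long/short): A ≈ 1.663; B ≈ 1.770; C ≈ 1.628; D ≈ 1.718.
root-3 ≈ 1.732; option D is nearest (Δ 0.014).

D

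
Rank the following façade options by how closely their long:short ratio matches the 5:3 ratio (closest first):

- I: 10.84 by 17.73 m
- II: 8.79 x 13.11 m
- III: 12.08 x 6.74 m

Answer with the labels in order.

I, III, II

I: 17.73/10.84 ≈ 1.636 → |1.636 − 1.667| = 0.031
II: 13.11/8.79 ≈ 1.491 → |1.491 − 1.667| = 0.176
III: 12.08/6.74 ≈ 1.792 → |1.792 − 1.667| = 0.125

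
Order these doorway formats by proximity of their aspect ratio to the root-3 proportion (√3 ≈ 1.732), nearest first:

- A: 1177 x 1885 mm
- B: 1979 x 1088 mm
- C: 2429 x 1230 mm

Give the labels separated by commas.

B, A, C

A: 1885/1177 ≈ 1.602 → |1.602 − 1.732| = 0.130
B: 1979/1088 ≈ 1.819 → |1.819 − 1.732| = 0.087
C: 2429/1230 ≈ 1.975 → |1.975 − 1.732| = 0.243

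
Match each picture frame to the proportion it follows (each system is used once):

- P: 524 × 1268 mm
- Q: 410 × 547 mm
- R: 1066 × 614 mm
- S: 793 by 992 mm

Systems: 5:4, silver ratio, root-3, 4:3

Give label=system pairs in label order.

P = 1268/524 ≈ 2.420 → silver ratio (2.414)
Q = 547/410 ≈ 1.334 → 4:3 (1.333)
R = 1066/614 ≈ 1.736 → root-3 (1.732)
S = 992/793 ≈ 1.251 → 5:4 (1.250)

P=silver ratio, Q=4:3, R=root-3, S=5:4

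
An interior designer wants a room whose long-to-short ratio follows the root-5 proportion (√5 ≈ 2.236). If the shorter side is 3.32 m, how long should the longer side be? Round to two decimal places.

7.42 m

root-5 ≈ 2.23607.
Longer side = 3.32 × 2.23607 ≈ 7.4238 → 7.42 m.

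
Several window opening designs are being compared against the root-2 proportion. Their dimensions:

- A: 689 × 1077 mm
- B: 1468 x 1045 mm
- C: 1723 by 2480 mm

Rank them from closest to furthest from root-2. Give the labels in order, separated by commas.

B, C, A

A: 1077/689 ≈ 1.563 → |1.563 − 1.414| = 0.149
B: 1468/1045 ≈ 1.405 → |1.405 − 1.414| = 0.009
C: 2480/1723 ≈ 1.439 → |1.439 − 1.414| = 0.025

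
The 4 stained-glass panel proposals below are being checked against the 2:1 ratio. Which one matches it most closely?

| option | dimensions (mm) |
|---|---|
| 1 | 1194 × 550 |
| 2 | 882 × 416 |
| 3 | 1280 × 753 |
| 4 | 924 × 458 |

4

Target 2:1 ≈ 2.000.
1: 2.171 (Δ0.171)  2: 2.120 (Δ0.120)  3: 1.700 (Δ0.300)  4: 2.017 (Δ0.017)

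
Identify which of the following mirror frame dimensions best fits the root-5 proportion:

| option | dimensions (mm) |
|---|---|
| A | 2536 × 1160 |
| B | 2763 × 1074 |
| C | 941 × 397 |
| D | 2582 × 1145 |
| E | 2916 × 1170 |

Target root-5 ≈ 2.236.
A: 2.186 (Δ0.050)  B: 2.573 (Δ0.337)  C: 2.370 (Δ0.134)  D: 2.255 (Δ0.019)  E: 2.492 (Δ0.256)

D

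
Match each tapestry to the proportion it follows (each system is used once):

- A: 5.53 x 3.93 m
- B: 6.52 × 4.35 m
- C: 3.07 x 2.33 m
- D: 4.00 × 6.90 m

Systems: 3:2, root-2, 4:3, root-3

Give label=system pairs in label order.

A=root-2, B=3:2, C=4:3, D=root-3

Ratios: A ≈ 1.407; B ≈ 1.499; C ≈ 1.318; D ≈ 1.725.
Targets: 3:2 ≈ 1.500; root-2 ≈ 1.414; 4:3 ≈ 1.333; root-3 ≈ 1.732.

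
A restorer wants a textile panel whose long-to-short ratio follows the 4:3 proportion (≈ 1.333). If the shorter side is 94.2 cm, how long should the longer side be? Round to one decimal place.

125.6 cm

4:3 ≈ 1.33333.
Longer side = 94.2 × 1.33333 ≈ 125.600 → 125.6 cm.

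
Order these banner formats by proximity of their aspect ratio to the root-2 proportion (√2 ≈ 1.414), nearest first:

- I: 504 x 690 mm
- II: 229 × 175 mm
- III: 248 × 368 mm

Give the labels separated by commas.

I, III, II

Ratios: I = 690 / 504 ≈ 1.369; II = 229 / 175 ≈ 1.309; III = 368 / 248 ≈ 1.484.
|Δ from 1.414|: I 0.045; II 0.105; III 0.070.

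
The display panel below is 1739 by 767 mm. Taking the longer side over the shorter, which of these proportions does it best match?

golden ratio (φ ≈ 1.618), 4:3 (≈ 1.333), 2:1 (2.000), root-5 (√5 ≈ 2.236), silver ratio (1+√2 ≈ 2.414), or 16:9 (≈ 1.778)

root-5

1739/767 ≈ 2.267. Nearest candidates are root-5 (2.236, off by 0.031) and silver ratio (2.414, off by 0.147).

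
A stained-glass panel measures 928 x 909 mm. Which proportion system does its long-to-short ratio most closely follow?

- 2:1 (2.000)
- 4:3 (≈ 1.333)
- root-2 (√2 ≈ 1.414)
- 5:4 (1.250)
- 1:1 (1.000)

1:1

Ratio = 928 / 909 ≈ 1.021.
Distances: 2:1 2.000 (Δ 0.979); 4:3 1.333 (Δ 0.312); root-2 1.414 (Δ 0.393); 5:4 1.250 (Δ 0.229); 1:1 1.000 (Δ 0.021).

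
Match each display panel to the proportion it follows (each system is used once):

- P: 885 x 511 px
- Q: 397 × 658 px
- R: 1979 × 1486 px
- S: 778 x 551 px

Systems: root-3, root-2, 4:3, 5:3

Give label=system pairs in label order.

P = 885/511 ≈ 1.732 → root-3 (1.732)
Q = 658/397 ≈ 1.657 → 5:3 (1.667)
R = 1979/1486 ≈ 1.332 → 4:3 (1.333)
S = 778/551 ≈ 1.412 → root-2 (1.414)

P=root-3, Q=5:3, R=4:3, S=root-2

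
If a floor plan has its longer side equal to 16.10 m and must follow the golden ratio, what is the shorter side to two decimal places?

golden ratio ≈ 1.61803.
Shorter side = 16.10 ÷ 1.61803 ≈ 9.9504 → 9.95 m.

9.95 m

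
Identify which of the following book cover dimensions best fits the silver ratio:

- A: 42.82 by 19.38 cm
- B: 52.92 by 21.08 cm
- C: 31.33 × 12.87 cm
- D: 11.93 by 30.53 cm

C

Target silver ratio ≈ 2.414.
A: 2.209 (Δ0.205)  B: 2.510 (Δ0.096)  C: 2.434 (Δ0.020)  D: 2.559 (Δ0.145)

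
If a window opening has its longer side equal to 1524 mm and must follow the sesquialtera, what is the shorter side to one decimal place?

3:2 = 1.50000.
Shorter side = 1524 ÷ 1.50000 ≈ 1016.000 → 1016.0 mm.

1016.0 mm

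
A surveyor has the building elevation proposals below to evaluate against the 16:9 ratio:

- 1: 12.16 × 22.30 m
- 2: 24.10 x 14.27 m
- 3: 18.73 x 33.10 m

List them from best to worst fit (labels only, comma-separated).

3, 1, 2

1: 22.30/12.16 ≈ 1.834 → |1.834 − 1.778| = 0.056
2: 24.10/14.27 ≈ 1.689 → |1.689 − 1.778| = 0.089
3: 33.10/18.73 ≈ 1.767 → |1.767 − 1.778| = 0.011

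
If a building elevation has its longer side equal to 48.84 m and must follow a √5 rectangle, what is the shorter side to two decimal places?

21.84 m

root-5 ≈ 2.23607.
Shorter side = 48.84 ÷ 2.23607 ≈ 21.8419 → 21.84 m.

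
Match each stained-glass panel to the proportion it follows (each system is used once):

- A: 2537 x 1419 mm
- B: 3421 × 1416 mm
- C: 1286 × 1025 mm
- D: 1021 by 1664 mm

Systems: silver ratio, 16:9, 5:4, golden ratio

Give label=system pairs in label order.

A=16:9, B=silver ratio, C=5:4, D=golden ratio

A = 2537/1419 ≈ 1.788 → 16:9 (1.778)
B = 3421/1416 ≈ 2.416 → silver ratio (2.414)
C = 1286/1025 ≈ 1.255 → 5:4 (1.250)
D = 1664/1021 ≈ 1.630 → golden ratio (1.618)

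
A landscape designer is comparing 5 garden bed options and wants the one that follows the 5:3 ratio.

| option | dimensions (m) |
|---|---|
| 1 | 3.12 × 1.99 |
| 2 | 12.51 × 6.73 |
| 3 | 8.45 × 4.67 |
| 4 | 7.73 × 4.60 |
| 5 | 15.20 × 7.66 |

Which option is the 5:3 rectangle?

Ratios (long/short): 1 ≈ 1.568; 2 ≈ 1.859; 3 ≈ 1.809; 4 ≈ 1.680; 5 ≈ 1.984.
5:3 ≈ 1.667; option 4 is nearest (Δ 0.013).

4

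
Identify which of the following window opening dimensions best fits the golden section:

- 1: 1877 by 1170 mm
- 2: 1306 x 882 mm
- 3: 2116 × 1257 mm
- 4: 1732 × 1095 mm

1

Ratios (long/short): 1 ≈ 1.604; 2 ≈ 1.481; 3 ≈ 1.683; 4 ≈ 1.582.
golden ratio ≈ 1.618; option 1 is nearest (Δ 0.014).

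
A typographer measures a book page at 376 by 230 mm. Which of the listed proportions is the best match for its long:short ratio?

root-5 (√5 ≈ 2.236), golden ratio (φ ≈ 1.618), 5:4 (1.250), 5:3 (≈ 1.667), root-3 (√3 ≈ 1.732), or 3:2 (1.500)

golden ratio

Ratio = 376 / 230 ≈ 1.635.
Distances: root-5 2.236 (Δ 0.601); golden ratio 1.618 (Δ 0.017); 5:4 1.250 (Δ 0.385); 5:3 1.667 (Δ 0.032); root-3 1.732 (Δ 0.097); 3:2 1.500 (Δ 0.135).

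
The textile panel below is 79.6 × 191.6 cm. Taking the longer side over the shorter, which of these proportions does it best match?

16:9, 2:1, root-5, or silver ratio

silver ratio

191.6/79.6 ≈ 2.407. Nearest candidates are silver ratio (2.414, off by 0.007) and root-5 (2.236, off by 0.171).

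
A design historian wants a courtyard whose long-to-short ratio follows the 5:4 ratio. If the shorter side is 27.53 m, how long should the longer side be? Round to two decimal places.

34.41 m

5:4 = 1.25000.
Longer side = 27.53 × 1.25000 ≈ 34.4125 → 34.41 m.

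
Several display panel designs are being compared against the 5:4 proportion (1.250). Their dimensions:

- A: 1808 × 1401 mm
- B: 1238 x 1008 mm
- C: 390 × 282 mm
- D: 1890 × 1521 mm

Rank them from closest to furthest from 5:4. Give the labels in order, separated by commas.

A: 1808/1401 ≈ 1.291 → |1.291 − 1.250| = 0.041
B: 1238/1008 ≈ 1.228 → |1.228 − 1.250| = 0.022
C: 390/282 ≈ 1.383 → |1.383 − 1.250| = 0.133
D: 1890/1521 ≈ 1.243 → |1.243 − 1.250| = 0.007

D, B, A, C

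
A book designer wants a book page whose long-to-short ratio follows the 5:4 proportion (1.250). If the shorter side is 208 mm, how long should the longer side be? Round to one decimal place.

260.0 mm

5:4 = 1.25000.
Longer side = 208 × 1.25000 ≈ 260.000 → 260.0 mm.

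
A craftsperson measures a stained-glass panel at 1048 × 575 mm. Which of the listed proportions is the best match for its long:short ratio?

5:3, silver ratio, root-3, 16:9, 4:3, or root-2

16:9

Ratio = 1048 / 575 ≈ 1.823.
Distances: 5:3 1.667 (Δ 0.156); silver ratio 2.414 (Δ 0.591); root-3 1.732 (Δ 0.091); 16:9 1.778 (Δ 0.045); 4:3 1.333 (Δ 0.490); root-2 1.414 (Δ 0.409).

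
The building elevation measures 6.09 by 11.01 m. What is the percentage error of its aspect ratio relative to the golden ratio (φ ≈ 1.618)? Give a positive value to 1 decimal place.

11.7%

Ratio = 11.01 / 6.09 ≈ 1.8079.
Ideal golden ratio ≈ 1.6180. |1.8079 − 1.6180| / 1.6180 ≈ 11.74% → 11.7%.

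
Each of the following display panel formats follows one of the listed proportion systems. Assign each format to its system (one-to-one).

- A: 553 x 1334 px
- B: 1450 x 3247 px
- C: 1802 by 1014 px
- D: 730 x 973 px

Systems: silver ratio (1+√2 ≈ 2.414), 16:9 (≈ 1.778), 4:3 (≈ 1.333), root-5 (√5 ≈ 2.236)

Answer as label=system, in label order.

A = 1334/553 ≈ 2.412 → silver ratio (2.414)
B = 3247/1450 ≈ 2.239 → root-5 (2.236)
C = 1802/1014 ≈ 1.777 → 16:9 (1.778)
D = 973/730 ≈ 1.333 → 4:3 (1.333)

A=silver ratio, B=root-5, C=16:9, D=4:3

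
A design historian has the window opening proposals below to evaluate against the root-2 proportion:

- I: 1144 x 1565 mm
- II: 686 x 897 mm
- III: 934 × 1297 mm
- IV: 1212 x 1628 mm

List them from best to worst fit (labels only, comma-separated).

I: 1565/1144 ≈ 1.368 → |1.368 − 1.414| = 0.046
II: 897/686 ≈ 1.308 → |1.308 − 1.414| = 0.106
III: 1297/934 ≈ 1.389 → |1.389 − 1.414| = 0.025
IV: 1628/1212 ≈ 1.343 → |1.343 − 1.414| = 0.071

III, I, IV, II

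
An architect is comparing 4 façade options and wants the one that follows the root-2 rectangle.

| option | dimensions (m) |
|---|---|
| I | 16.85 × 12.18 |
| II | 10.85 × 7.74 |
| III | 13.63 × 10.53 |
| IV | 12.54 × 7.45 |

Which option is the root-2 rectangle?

Target root-2 ≈ 1.414.
I: 1.383 (Δ0.031)  II: 1.402 (Δ0.012)  III: 1.294 (Δ0.120)  IV: 1.683 (Δ0.269)

II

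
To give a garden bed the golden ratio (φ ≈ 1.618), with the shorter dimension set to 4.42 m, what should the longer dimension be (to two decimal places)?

7.15 m

golden ratio ≈ 1.61803.
Longer side = 4.42 × 1.61803 ≈ 7.1517 → 7.15 m.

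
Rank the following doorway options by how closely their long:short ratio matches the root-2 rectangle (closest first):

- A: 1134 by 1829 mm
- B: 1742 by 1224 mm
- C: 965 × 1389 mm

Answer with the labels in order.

B, C, A

Ratios: A = 1829 / 1134 ≈ 1.613; B = 1742 / 1224 ≈ 1.423; C = 1389 / 965 ≈ 1.439.
|Δ from 1.414|: A 0.199; B 0.009; C 0.025.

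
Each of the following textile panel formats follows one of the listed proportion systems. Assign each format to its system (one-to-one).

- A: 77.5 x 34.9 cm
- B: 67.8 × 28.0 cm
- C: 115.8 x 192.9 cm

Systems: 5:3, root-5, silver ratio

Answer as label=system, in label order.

Ratios: A ≈ 2.221; B ≈ 2.421; C ≈ 1.666.
Targets: 5:3 ≈ 1.667; root-5 ≈ 2.236; silver ratio ≈ 2.414.

A=root-5, B=silver ratio, C=5:3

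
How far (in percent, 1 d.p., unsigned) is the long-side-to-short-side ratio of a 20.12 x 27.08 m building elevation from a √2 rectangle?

Ratio = 27.08 / 20.12 ≈ 1.3459.
Ideal root-2 ≈ 1.4142. |1.3459 − 1.4142| / 1.4142 ≈ 4.83% → 4.8%.

4.8%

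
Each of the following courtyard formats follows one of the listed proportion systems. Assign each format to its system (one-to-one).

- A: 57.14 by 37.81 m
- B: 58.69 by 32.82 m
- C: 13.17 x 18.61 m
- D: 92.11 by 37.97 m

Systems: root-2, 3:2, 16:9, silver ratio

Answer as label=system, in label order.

Ratios: A ≈ 1.511; B ≈ 1.788; C ≈ 1.413; D ≈ 2.426.
Targets: root-2 ≈ 1.414; 3:2 ≈ 1.500; 16:9 ≈ 1.778; silver ratio ≈ 2.414.

A=3:2, B=16:9, C=root-2, D=silver ratio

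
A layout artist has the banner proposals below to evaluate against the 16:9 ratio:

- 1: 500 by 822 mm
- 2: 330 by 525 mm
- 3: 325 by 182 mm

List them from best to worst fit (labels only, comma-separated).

3, 1, 2

1: 822/500 ≈ 1.644 → |1.644 − 1.778| = 0.134
2: 525/330 ≈ 1.591 → |1.591 − 1.778| = 0.187
3: 325/182 ≈ 1.786 → |1.786 − 1.778| = 0.008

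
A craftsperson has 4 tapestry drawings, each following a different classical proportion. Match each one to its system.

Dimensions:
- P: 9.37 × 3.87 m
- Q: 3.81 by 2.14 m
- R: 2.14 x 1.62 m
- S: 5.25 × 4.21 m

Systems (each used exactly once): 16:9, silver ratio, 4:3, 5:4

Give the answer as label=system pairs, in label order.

P = 9.37/3.87 ≈ 2.421 → silver ratio (2.414)
Q = 3.81/2.14 ≈ 1.780 → 16:9 (1.778)
R = 2.14/1.62 ≈ 1.321 → 4:3 (1.333)
S = 5.25/4.21 ≈ 1.247 → 5:4 (1.250)

P=silver ratio, Q=16:9, R=4:3, S=5:4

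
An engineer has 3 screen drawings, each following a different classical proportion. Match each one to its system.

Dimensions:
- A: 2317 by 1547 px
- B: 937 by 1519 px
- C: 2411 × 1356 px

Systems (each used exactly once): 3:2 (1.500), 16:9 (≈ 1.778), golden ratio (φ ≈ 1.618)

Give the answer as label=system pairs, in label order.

A = 2317/1547 ≈ 1.498 → 3:2 (1.500)
B = 1519/937 ≈ 1.621 → golden ratio (1.618)
C = 2411/1356 ≈ 1.778 → 16:9 (1.778)

A=3:2, B=golden ratio, C=16:9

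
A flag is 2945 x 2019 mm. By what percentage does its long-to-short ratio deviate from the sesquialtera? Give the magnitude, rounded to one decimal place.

Ratio = 2945 / 2019 ≈ 1.4586.
Ideal 3:2 = 1.5000. |1.4586 − 1.5000| / 1.5000 ≈ 2.76% → 2.8%.

2.8%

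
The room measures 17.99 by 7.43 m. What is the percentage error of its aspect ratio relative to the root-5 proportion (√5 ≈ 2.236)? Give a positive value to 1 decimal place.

Ratio = 17.99 / 7.43 ≈ 2.4213.
Ideal root-5 ≈ 2.2361. |2.4213 − 2.2361| / 2.2361 ≈ 8.28% → 8.3%.

8.3%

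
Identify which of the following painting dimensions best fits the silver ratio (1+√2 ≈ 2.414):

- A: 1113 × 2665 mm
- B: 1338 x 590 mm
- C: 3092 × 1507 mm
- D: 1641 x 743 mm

A

Ratios (long/short): A ≈ 2.394; B ≈ 2.268; C ≈ 2.052; D ≈ 2.209.
silver ratio ≈ 2.414; option A is nearest (Δ 0.020).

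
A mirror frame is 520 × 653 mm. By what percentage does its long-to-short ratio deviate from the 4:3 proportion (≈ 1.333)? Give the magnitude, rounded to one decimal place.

Ratio = 653 / 520 ≈ 1.2558.
Ideal 4:3 ≈ 1.3333. |1.2558 − 1.3333| / 1.3333 ≈ 5.81% → 5.8%.

5.8%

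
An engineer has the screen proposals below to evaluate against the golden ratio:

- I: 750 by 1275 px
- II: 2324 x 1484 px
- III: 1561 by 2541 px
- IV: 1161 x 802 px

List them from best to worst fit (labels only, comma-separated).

I: 1275/750 ≈ 1.700 → |1.700 − 1.618| = 0.082
II: 2324/1484 ≈ 1.566 → |1.566 − 1.618| = 0.052
III: 2541/1561 ≈ 1.628 → |1.628 − 1.618| = 0.010
IV: 1161/802 ≈ 1.448 → |1.448 − 1.618| = 0.170

III, II, I, IV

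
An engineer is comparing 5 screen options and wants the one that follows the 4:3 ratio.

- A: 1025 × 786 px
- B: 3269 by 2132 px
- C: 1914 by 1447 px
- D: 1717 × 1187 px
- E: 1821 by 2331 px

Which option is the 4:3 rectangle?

C

Target 4:3 ≈ 1.333.
A: 1.304 (Δ0.029)  B: 1.533 (Δ0.200)  C: 1.323 (Δ0.010)  D: 1.447 (Δ0.114)  E: 1.280 (Δ0.053)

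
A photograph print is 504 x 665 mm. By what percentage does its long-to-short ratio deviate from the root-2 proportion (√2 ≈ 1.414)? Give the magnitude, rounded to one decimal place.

Ratio = 665 / 504 ≈ 1.3194.
Ideal root-2 ≈ 1.4142. |1.3194 − 1.4142| / 1.4142 ≈ 6.70% → 6.7%.

6.7%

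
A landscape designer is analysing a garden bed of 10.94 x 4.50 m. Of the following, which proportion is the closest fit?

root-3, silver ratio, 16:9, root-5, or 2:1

silver ratio

10.94/4.50 ≈ 2.431. Nearest candidates are silver ratio (2.414, off by 0.017) and root-5 (2.236, off by 0.195).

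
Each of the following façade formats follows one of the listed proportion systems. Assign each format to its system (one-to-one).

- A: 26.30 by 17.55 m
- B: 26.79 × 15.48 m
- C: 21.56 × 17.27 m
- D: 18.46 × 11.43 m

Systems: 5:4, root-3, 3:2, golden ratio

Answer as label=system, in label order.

A=3:2, B=root-3, C=5:4, D=golden ratio

Ratios: A ≈ 1.499; B ≈ 1.731; C ≈ 1.248; D ≈ 1.615.
Targets: 5:4 ≈ 1.250; root-3 ≈ 1.732; 3:2 ≈ 1.500; golden ratio ≈ 1.618.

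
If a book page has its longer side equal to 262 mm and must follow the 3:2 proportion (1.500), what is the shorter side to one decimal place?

3:2 = 1.50000.
Shorter side = 262 ÷ 1.50000 ≈ 174.667 → 174.7 mm.

174.7 mm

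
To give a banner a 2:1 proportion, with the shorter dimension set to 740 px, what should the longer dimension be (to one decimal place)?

1480.0 px

2:1 = 2.00000.
Longer side = 740 × 2.00000 ≈ 1480.000 → 1480.0 px.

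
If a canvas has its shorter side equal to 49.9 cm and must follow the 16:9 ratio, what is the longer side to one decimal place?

88.7 cm

16:9 ≈ 1.77778.
Longer side = 49.9 × 1.77778 ≈ 88.711 → 88.7 cm.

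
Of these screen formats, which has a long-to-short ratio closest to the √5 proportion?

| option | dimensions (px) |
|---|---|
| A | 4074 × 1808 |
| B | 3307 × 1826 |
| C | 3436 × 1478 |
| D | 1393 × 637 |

Target root-5 ≈ 2.236.
A: 2.253 (Δ0.017)  B: 1.811 (Δ0.425)  C: 2.325 (Δ0.089)  D: 2.187 (Δ0.049)

A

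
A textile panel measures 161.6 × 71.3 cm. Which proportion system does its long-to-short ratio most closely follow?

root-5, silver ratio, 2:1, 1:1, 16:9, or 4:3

root-5

Ratio = 161.6 / 71.3 ≈ 2.266.
Distances: root-5 2.236 (Δ 0.030); silver ratio 2.414 (Δ 0.148); 2:1 2.000 (Δ 0.266); 1:1 1.000 (Δ 1.266); 16:9 1.778 (Δ 0.488); 4:3 1.333 (Δ 0.933).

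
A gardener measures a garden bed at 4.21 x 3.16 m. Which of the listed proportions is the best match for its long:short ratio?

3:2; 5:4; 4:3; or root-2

4:3

4.21/3.16 ≈ 1.332. Nearest candidates are 4:3 (1.333, off by 0.001) and root-2 (1.414, off by 0.082).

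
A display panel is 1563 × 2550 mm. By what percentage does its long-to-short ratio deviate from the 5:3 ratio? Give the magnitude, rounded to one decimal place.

Ratio = 2550 / 1563 ≈ 1.6315.
Ideal 5:3 ≈ 1.6667. |1.6315 − 1.6667| / 1.6667 ≈ 2.11% → 2.1%.

2.1%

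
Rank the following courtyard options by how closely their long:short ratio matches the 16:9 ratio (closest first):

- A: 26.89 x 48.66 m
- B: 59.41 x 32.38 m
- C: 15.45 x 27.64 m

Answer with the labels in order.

Ratios: A = 48.66 / 26.89 ≈ 1.810; B = 59.41 / 32.38 ≈ 1.835; C = 27.64 / 15.45 ≈ 1.789.
|Δ from 1.778|: A 0.032; B 0.057; C 0.011.

C, A, B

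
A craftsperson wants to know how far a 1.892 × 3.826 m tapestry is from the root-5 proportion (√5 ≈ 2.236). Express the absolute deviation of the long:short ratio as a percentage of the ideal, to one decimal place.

9.6%

Ratio = 3.826 / 1.892 ≈ 2.0222.
Ideal root-5 ≈ 2.2361. |2.0222 − 2.2361| / 2.2361 ≈ 9.57% → 9.6%.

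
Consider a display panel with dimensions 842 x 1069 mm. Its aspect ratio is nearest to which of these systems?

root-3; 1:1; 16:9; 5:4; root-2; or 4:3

5:4

1069/842 ≈ 1.270. Nearest candidates are 5:4 (1.250, off by 0.020) and 4:3 (1.333, off by 0.063).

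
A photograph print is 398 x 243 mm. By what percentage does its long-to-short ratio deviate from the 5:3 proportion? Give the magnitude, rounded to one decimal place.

1.7%

Ratio = 398 / 243 ≈ 1.6379.
Ideal 5:3 ≈ 1.6667. |1.6379 − 1.6667| / 1.6667 ≈ 1.73% → 1.7%.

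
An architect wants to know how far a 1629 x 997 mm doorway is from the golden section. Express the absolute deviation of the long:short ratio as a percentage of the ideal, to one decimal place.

Ratio = 1629 / 997 ≈ 1.6339.
Ideal golden ratio ≈ 1.6180. |1.6339 − 1.6180| / 1.6180 ≈ 0.98% → 1.0%.

1.0%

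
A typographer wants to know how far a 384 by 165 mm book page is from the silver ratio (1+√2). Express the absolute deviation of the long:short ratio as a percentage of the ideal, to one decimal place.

3.6%

Ratio = 384 / 165 ≈ 2.3273.
Ideal silver ratio ≈ 2.4142. |2.3273 − 2.4142| / 2.4142 ≈ 3.60% → 3.6%.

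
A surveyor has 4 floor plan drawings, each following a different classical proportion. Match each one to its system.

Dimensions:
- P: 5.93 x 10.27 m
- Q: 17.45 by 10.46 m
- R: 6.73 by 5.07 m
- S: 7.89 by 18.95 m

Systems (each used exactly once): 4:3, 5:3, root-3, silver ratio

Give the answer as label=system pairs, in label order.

P = 10.27/5.93 ≈ 1.732 → root-3 (1.732)
Q = 17.45/10.46 ≈ 1.668 → 5:3 (1.667)
R = 6.73/5.07 ≈ 1.327 → 4:3 (1.333)
S = 18.95/7.89 ≈ 2.402 → silver ratio (2.414)

P=root-3, Q=5:3, R=4:3, S=silver ratio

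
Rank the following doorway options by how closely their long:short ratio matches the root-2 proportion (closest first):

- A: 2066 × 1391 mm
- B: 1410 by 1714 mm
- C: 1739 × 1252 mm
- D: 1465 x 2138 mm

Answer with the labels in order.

C, D, A, B

Ratios: A = 2066 / 1391 ≈ 1.485; B = 1714 / 1410 ≈ 1.216; C = 1739 / 1252 ≈ 1.389; D = 2138 / 1465 ≈ 1.459.
|Δ from 1.414|: A 0.071; B 0.198; C 0.025; D 0.045.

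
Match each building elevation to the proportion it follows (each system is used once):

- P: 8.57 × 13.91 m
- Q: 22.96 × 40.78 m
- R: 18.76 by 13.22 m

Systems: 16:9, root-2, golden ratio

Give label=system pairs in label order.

Ratios: P ≈ 1.623; Q ≈ 1.776; R ≈ 1.419.
Targets: 16:9 ≈ 1.778; root-2 ≈ 1.414; golden ratio ≈ 1.618.

P=golden ratio, Q=16:9, R=root-2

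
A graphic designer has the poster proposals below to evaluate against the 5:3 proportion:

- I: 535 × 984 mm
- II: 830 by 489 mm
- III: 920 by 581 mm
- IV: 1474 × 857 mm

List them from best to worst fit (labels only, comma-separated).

I: 984/535 ≈ 1.839 → |1.839 − 1.667| = 0.172
II: 830/489 ≈ 1.697 → |1.697 − 1.667| = 0.030
III: 920/581 ≈ 1.583 → |1.583 − 1.667| = 0.084
IV: 1474/857 ≈ 1.720 → |1.720 − 1.667| = 0.053

II, IV, III, I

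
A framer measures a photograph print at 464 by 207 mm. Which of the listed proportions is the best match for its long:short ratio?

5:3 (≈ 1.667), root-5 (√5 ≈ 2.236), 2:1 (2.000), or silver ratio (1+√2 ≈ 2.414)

464/207 ≈ 2.242. Nearest candidates are root-5 (2.236, off by 0.006) and silver ratio (2.414, off by 0.172).

root-5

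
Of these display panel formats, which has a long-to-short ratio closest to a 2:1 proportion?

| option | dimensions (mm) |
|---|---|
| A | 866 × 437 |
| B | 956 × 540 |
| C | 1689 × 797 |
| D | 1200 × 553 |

A

Target 2:1 ≈ 2.000.
A: 1.982 (Δ0.018)  B: 1.770 (Δ0.230)  C: 2.119 (Δ0.119)  D: 2.170 (Δ0.170)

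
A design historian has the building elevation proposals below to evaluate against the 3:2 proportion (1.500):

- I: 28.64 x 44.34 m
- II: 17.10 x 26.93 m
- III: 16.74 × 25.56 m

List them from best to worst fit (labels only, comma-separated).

III, I, II

Ratios: I = 44.34 / 28.64 ≈ 1.548; II = 26.93 / 17.10 ≈ 1.575; III = 25.56 / 16.74 ≈ 1.527.
|Δ from 1.500|: I 0.048; II 0.075; III 0.027.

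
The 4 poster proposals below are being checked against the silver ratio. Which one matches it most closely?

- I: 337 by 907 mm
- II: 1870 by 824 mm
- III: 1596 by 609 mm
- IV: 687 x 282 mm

Ratios (long/short): I ≈ 2.691; II ≈ 2.269; III ≈ 2.621; IV ≈ 2.436.
silver ratio ≈ 2.414; option IV is nearest (Δ 0.022).

IV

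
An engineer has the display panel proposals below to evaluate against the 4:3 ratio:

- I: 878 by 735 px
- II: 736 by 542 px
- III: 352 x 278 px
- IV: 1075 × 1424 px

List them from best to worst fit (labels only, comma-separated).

I: 878/735 ≈ 1.195 → |1.195 − 1.333| = 0.138
II: 736/542 ≈ 1.358 → |1.358 − 1.333| = 0.025
III: 352/278 ≈ 1.266 → |1.266 − 1.333| = 0.067
IV: 1424/1075 ≈ 1.325 → |1.325 − 1.333| = 0.008

IV, II, III, I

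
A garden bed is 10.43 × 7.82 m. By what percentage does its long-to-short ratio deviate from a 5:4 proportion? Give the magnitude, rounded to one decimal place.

6.7%

Ratio = 10.43 / 7.82 ≈ 1.3338.
Ideal 5:4 = 1.2500. |1.3338 − 1.2500| / 1.2500 ≈ 6.70% → 6.7%.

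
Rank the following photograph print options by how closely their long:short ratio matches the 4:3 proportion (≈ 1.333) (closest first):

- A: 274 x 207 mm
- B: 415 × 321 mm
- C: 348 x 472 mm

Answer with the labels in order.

A, C, B

A: 274/207 ≈ 1.324 → |1.324 − 1.333| = 0.009
B: 415/321 ≈ 1.293 → |1.293 − 1.333| = 0.040
C: 472/348 ≈ 1.356 → |1.356 − 1.333| = 0.023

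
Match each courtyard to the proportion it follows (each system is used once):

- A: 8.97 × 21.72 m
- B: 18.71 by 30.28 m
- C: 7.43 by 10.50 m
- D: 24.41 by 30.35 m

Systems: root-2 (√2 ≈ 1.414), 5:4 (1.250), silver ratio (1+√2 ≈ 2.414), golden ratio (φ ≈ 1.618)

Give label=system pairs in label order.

A = 21.72/8.97 ≈ 2.421 → silver ratio (2.414)
B = 30.28/18.71 ≈ 1.618 → golden ratio (1.618)
C = 10.50/7.43 ≈ 1.413 → root-2 (1.414)
D = 30.35/24.41 ≈ 1.243 → 5:4 (1.250)

A=silver ratio, B=golden ratio, C=root-2, D=5:4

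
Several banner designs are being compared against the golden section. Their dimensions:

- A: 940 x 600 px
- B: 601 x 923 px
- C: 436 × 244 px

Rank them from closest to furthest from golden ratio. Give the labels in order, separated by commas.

Ratios: A = 940 / 600 ≈ 1.567; B = 923 / 601 ≈ 1.536; C = 436 / 244 ≈ 1.787.
|Δ from 1.618|: A 0.051; B 0.082; C 0.169.

A, B, C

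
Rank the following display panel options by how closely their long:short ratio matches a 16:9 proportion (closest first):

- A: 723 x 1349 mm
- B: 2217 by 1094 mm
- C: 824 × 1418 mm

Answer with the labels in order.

Ratios: A = 1349 / 723 ≈ 1.866; B = 2217 / 1094 ≈ 2.027; C = 1418 / 824 ≈ 1.721.
|Δ from 1.778|: A 0.088; B 0.249; C 0.057.

C, A, B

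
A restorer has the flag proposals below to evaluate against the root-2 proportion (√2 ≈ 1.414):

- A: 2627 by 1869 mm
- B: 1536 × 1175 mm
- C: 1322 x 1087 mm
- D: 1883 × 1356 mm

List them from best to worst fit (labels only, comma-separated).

A, D, B, C

Ratios: A = 2627 / 1869 ≈ 1.406; B = 1536 / 1175 ≈ 1.307; C = 1322 / 1087 ≈ 1.216; D = 1883 / 1356 ≈ 1.389.
|Δ from 1.414|: A 0.008; B 0.107; C 0.198; D 0.025.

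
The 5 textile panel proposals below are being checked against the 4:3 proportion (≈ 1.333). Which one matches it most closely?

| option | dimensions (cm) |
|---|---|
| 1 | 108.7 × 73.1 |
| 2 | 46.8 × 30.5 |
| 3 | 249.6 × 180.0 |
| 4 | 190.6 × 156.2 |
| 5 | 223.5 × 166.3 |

Ratios (long/short): 1 ≈ 1.487; 2 ≈ 1.534; 3 ≈ 1.387; 4 ≈ 1.220; 5 ≈ 1.344.
4:3 ≈ 1.333; option 5 is nearest (Δ 0.011).

5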